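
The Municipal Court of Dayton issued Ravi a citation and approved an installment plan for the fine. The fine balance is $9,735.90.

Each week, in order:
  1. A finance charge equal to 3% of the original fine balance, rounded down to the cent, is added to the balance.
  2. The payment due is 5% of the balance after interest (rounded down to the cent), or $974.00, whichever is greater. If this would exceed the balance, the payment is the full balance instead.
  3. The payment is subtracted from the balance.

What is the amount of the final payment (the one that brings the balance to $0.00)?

# | Opening | Interest | Payment | End bal
1 | $9,735.90 | $292.07 | $974.00 | $9,053.97
2 | $9,053.97 | $292.07 | $974.00 | $8,372.04
3 | $8,372.04 | $292.07 | $974.00 | $7,690.11
4 | $7,690.11 | $292.07 | $974.00 | $7,008.18
5 | $7,008.18 | $292.07 | $974.00 | $6,326.25
6 | $6,326.25 | $292.07 | $974.00 | $5,644.32
7 | $5,644.32 | $292.07 | $974.00 | $4,962.39
8 | $4,962.39 | $292.07 | $974.00 | $4,280.46
9 | $4,280.46 | $292.07 | $974.00 | $3,598.53
10 | $3,598.53 | $292.07 | $974.00 | $2,916.60
11 | $2,916.60 | $292.07 | $974.00 | $2,234.67
12 | $2,234.67 | $292.07 | $974.00 | $1,552.74
13 | $1,552.74 | $292.07 | $974.00 | $870.81
14 | $870.81 | $292.07 | $974.00 | $188.88
15 | $188.88 | $292.07 | $480.95 | $0.00

$480.95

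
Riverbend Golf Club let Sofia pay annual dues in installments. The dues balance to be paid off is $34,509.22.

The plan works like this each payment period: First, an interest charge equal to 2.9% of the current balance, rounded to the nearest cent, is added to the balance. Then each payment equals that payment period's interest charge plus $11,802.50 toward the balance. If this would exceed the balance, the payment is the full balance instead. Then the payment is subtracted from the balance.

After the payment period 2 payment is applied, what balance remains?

$10,904.22

Payment period 1: $34,509.22 +$1,000.77 interest = $35,509.99; pay $12,803.27 → $22,706.72
Payment period 2: $22,706.72 +$658.49 interest = $23,365.21; pay $12,460.99 → $10,904.22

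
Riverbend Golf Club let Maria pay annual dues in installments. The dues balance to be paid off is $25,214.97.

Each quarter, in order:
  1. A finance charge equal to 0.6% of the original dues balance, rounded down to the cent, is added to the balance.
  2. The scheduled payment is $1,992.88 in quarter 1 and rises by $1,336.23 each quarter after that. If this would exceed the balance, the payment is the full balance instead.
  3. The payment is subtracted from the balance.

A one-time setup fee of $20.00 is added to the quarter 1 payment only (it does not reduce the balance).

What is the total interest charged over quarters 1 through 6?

Quarter 1: opening $25,214.97; interest $151.28 → $25,366.25; payment $1,992.88 (+ $20.00 fee); balance $23,373.37
Quarter 2: opening $23,373.37; interest $151.28 → $23,524.65; payment $3,329.11; balance $20,195.54
Quarter 3: opening $20,195.54; interest $151.28 → $20,346.82; payment $4,665.34; balance $15,681.48
Quarter 4: opening $15,681.48; interest $151.28 → $15,832.76; payment $6,001.57; balance $9,831.19
Quarter 5: opening $9,831.19; interest $151.28 → $9,982.47; payment $7,337.80; balance $2,644.67
Quarter 6: opening $2,644.67; interest $151.28 → $2,795.95; payment $2,795.95; balance $0.00
Total interest: $151.28 + $151.28 + $151.28 + $151.28 + $151.28 + $151.28 = $907.68

$907.68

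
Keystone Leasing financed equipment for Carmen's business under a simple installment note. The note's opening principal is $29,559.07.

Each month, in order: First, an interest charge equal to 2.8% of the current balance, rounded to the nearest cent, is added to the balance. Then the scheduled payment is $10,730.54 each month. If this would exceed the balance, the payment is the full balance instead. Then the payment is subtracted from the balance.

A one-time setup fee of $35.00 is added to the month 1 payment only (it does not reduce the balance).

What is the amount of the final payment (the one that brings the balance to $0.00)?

$9,741.34

Month 1: $29,559.07 +$827.65 interest = $30,386.72; pay $10,730.54 (+ $35.00 fee) → $19,656.18
Month 2: $19,656.18 +$550.37 interest = $20,206.55; pay $10,730.54 → $9,476.01
Month 3: $9,476.01 +$265.33 interest = $9,741.34; pay $9,741.34 → $0.00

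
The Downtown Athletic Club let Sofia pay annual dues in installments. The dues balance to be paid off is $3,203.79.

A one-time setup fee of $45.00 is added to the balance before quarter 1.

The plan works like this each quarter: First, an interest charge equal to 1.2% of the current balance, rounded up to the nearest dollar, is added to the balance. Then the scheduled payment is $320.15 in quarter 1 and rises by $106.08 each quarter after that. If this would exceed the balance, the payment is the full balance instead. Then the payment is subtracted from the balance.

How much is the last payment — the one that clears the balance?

$745.24

Quarter 1: opening $3,248.79; interest $39.00 → $3,287.79; payment $320.15; balance $2,967.64
Quarter 2: opening $2,967.64; interest $36.00 → $3,003.64; payment $426.23; balance $2,577.41
Quarter 3: opening $2,577.41; interest $31.00 → $2,608.41; payment $532.31; balance $2,076.10
Quarter 4: opening $2,076.10; interest $25.00 → $2,101.10; payment $638.39; balance $1,462.71
Quarter 5: opening $1,462.71; interest $18.00 → $1,480.71; payment $744.47; balance $736.24
Quarter 6: opening $736.24; interest $9.00 → $745.24; payment $745.24; balance $0.00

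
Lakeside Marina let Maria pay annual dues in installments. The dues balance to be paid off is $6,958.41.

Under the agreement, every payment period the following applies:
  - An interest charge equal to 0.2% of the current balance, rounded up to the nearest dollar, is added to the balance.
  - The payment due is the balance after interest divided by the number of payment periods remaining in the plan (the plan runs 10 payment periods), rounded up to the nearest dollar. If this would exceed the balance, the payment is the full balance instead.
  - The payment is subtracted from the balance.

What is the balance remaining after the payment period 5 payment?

$3,513.41

# | Opening | Interest | Payment | End bal
1 | $6,958.41 | $14.00 | $698.00 | $6,274.41
2 | $6,274.41 | $13.00 | $699.00 | $5,588.41
3 | $5,588.41 | $12.00 | $701.00 | $4,899.41
4 | $4,899.41 | $10.00 | $702.00 | $4,207.41
5 | $4,207.41 | $9.00 | $703.00 | $3,513.41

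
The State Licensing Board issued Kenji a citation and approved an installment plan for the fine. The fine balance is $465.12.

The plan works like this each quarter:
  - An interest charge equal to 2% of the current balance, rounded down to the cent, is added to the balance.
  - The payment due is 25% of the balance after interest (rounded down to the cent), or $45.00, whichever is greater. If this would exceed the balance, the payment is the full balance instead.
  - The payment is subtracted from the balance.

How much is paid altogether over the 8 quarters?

$498.76

# | Opening | Interest | Payment | End bal
1 | $465.12 | $9.30 | $118.60 | $355.82
2 | $355.82 | $7.11 | $90.73 | $272.20
3 | $272.20 | $5.44 | $69.41 | $208.23
4 | $208.23 | $4.16 | $53.09 | $159.30
5 | $159.30 | $3.18 | $45.00 | $117.48
6 | $117.48 | $2.34 | $45.00 | $74.82
7 | $74.82 | $1.49 | $45.00 | $31.31
8 | $31.31 | $0.62 | $31.93 | $0.00
Total paid: $498.76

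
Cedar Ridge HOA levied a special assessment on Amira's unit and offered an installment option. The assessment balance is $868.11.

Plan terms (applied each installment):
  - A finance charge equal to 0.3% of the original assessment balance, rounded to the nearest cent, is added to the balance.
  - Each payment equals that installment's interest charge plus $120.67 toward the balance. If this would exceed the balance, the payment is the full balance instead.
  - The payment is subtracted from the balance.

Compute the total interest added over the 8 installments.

Installment 1: opening $868.11; interest $2.60 → $870.71; payment $123.27; balance $747.44
Installment 2: opening $747.44; interest $2.60 → $750.04; payment $123.27; balance $626.77
Installment 3: opening $626.77; interest $2.60 → $629.37; payment $123.27; balance $506.10
Installment 4: opening $506.10; interest $2.60 → $508.70; payment $123.27; balance $385.43
Installment 5: opening $385.43; interest $2.60 → $388.03; payment $123.27; balance $264.76
Installment 6: opening $264.76; interest $2.60 → $267.36; payment $123.27; balance $144.09
Installment 7: opening $144.09; interest $2.60 → $146.69; payment $123.27; balance $23.42
Installment 8: opening $23.42; interest $2.60 → $26.02; payment $26.02; balance $0.00
Total interest: $2.60 + $2.60 + $2.60 + $2.60 + $2.60 + $2.60 + $2.60 + $2.60 = $20.80

$20.80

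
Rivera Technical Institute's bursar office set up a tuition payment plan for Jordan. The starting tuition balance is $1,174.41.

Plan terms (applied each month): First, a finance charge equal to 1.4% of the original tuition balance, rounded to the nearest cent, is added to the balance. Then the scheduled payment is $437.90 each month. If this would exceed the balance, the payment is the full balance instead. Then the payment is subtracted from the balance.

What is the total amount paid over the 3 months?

Month 1: opening $1,174.41; interest $16.44 → $1,190.85; payment $437.90; balance $752.95
Month 2: opening $752.95; interest $16.44 → $769.39; payment $437.90; balance $331.49
Month 3: opening $331.49; interest $16.44 → $347.93; payment $347.93; balance $0.00
Total paid: $1,223.73

$1,223.73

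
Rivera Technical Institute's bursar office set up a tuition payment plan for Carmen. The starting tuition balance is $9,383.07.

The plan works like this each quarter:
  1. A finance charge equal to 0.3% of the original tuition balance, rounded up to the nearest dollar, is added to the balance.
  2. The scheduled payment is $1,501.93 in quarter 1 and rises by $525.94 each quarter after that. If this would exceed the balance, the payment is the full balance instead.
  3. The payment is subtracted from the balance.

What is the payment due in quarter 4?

# | Opening | Interest | Payment | End bal
1 | $9,383.07 | $29.00 | $1,501.93 | $7,910.14
2 | $7,910.14 | $29.00 | $2,027.87 | $5,911.27
3 | $5,911.27 | $29.00 | $2,553.81 | $3,386.46
4 | $3,386.46 | $29.00 | $3,079.75 | $335.71

$3,079.75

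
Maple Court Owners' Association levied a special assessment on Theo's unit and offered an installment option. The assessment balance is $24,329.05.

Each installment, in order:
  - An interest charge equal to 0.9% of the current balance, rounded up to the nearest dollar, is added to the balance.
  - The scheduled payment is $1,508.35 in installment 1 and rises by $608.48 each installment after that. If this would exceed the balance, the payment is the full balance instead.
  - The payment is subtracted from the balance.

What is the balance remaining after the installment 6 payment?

Installment 1: $24,329.05 +$219.00 interest = $24,548.05; pay $1,508.35 → $23,039.70
Installment 2: $23,039.70 +$208.00 interest = $23,247.70; pay $2,116.83 → $21,130.87
Installment 3: $21,130.87 +$191.00 interest = $21,321.87; pay $2,725.31 → $18,596.56
Installment 4: $18,596.56 +$168.00 interest = $18,764.56; pay $3,333.79 → $15,430.77
Installment 5: $15,430.77 +$139.00 interest = $15,569.77; pay $3,942.27 → $11,627.50
Installment 6: $11,627.50 +$105.00 interest = $11,732.50; pay $4,550.75 → $7,181.75

$7,181.75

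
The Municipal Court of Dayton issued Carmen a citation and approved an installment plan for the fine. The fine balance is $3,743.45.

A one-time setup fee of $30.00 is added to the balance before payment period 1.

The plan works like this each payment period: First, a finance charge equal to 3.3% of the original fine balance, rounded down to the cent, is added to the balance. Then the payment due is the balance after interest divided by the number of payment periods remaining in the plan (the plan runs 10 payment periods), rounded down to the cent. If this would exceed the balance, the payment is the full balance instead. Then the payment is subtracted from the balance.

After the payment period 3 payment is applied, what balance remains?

$2,932.07

Payment period 1: $3,773.45 +$123.53 interest = $3,896.98; pay $389.69 → $3,507.29
Payment period 2: $3,507.29 +$123.53 interest = $3,630.82; pay $403.42 → $3,227.40
Payment period 3: $3,227.40 +$123.53 interest = $3,350.93; pay $418.86 → $2,932.07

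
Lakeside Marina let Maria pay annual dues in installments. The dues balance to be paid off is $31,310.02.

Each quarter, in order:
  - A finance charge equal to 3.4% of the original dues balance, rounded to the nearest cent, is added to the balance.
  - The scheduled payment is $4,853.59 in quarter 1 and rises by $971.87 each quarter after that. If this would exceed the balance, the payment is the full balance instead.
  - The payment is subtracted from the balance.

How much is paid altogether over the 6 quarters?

$37,697.26

Quarter 1: $31,310.02 +$1,064.54 interest = $32,374.56; pay $4,853.59 → $27,520.97
Quarter 2: $27,520.97 +$1,064.54 interest = $28,585.51; pay $5,825.46 → $22,760.05
Quarter 3: $22,760.05 +$1,064.54 interest = $23,824.59; pay $6,797.33 → $17,027.26
Quarter 4: $17,027.26 +$1,064.54 interest = $18,091.80; pay $7,769.20 → $10,322.60
Quarter 5: $10,322.60 +$1,064.54 interest = $11,387.14; pay $8,741.07 → $2,646.07
Quarter 6: $2,646.07 +$1,064.54 interest = $3,710.61; pay $3,710.61 → $0.00
Total paid: $37,697.26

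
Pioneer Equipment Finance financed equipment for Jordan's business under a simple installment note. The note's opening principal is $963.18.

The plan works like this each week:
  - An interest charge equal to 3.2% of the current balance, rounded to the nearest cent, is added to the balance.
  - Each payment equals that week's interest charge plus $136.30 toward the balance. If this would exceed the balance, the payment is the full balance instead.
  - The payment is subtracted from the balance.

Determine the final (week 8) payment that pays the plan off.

$9.37

Week 1: $963.18 +$30.82 interest = $994.00; pay $167.12 → $826.88
Week 2: $826.88 +$26.46 interest = $853.34; pay $162.76 → $690.58
Week 3: $690.58 +$22.10 interest = $712.68; pay $158.40 → $554.28
Week 4: $554.28 +$17.74 interest = $572.02; pay $154.04 → $417.98
Week 5: $417.98 +$13.38 interest = $431.36; pay $149.68 → $281.68
Week 6: $281.68 +$9.01 interest = $290.69; pay $145.31 → $145.38
Week 7: $145.38 +$4.65 interest = $150.03; pay $140.95 → $9.08
Week 8: $9.08 +$0.29 interest = $9.37; pay $9.37 → $0.00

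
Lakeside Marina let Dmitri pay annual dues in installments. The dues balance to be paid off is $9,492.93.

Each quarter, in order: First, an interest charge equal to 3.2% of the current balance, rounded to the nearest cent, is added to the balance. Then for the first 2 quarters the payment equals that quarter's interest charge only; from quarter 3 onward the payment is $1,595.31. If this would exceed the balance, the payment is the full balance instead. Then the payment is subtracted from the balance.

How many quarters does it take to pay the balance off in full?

Quarter 1: $9,492.93 +$303.77 interest = $9,796.70; pay $303.77 → $9,492.93
Quarter 2: $9,492.93 +$303.77 interest = $9,796.70; pay $303.77 → $9,492.93
Quarter 3: $9,492.93 +$303.77 interest = $9,796.70; pay $1,595.31 → $8,201.39
Quarter 4: $8,201.39 +$262.44 interest = $8,463.83; pay $1,595.31 → $6,868.52
Quarter 5: $6,868.52 +$219.79 interest = $7,088.31; pay $1,595.31 → $5,493.00
Quarter 6: $5,493.00 +$175.78 interest = $5,668.78; pay $1,595.31 → $4,073.47
Quarter 7: $4,073.47 +$130.35 interest = $4,203.82; pay $1,595.31 → $2,608.51
Quarter 8: $2,608.51 +$83.47 interest = $2,691.98; pay $1,595.31 → $1,096.67
Quarter 9: $1,096.67 +$35.09 interest = $1,131.76; pay $1,131.76 → $0.00
Balance reaches $0.00 in quarter 9.

9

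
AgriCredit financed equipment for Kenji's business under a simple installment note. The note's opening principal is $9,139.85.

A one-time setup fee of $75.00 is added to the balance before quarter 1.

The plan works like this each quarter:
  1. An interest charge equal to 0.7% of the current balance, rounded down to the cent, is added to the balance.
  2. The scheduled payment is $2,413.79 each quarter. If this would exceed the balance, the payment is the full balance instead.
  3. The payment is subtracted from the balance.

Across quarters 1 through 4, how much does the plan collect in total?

Quarter 1: opening $9,214.85; interest $64.50 → $9,279.35; payment $2,413.79; balance $6,865.56
Quarter 2: opening $6,865.56; interest $48.05 → $6,913.61; payment $2,413.79; balance $4,499.82
Quarter 3: opening $4,499.82; interest $31.49 → $4,531.31; payment $2,413.79; balance $2,117.52
Quarter 4: opening $2,117.52; interest $14.82 → $2,132.34; payment $2,132.34; balance $0.00
Total paid: $9,373.71

$9,373.71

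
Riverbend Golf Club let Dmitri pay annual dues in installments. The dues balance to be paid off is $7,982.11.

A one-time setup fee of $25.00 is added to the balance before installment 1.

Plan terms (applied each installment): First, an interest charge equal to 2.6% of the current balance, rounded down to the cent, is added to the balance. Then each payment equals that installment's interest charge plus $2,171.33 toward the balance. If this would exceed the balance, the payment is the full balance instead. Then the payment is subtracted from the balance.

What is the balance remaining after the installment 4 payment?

Installment 1: $8,007.11 +$208.18 interest = $8,215.29; pay $2,379.51 → $5,835.78
Installment 2: $5,835.78 +$151.73 interest = $5,987.51; pay $2,323.06 → $3,664.45
Installment 3: $3,664.45 +$95.27 interest = $3,759.72; pay $2,266.60 → $1,493.12
Installment 4: $1,493.12 +$38.82 interest = $1,531.94; pay $1,531.94 → $0.00

$0.00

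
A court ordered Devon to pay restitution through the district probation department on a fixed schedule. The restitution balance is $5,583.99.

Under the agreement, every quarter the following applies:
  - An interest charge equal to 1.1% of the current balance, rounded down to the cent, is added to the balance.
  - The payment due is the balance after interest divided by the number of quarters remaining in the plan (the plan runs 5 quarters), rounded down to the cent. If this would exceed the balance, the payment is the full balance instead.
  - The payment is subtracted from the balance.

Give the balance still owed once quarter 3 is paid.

# | Opening | Interest | Payment | End bal
1 | $5,583.99 | $61.42 | $1,129.08 | $4,516.33
2 | $4,516.33 | $49.67 | $1,141.50 | $3,424.50
3 | $3,424.50 | $37.66 | $1,154.05 | $2,308.11

$2,308.11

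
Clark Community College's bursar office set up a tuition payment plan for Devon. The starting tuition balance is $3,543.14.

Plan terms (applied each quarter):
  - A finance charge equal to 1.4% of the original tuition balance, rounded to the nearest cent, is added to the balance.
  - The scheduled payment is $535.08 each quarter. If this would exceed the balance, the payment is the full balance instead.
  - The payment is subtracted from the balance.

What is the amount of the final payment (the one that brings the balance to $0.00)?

$194.38

Quarter 1: $3,543.14 +$49.60 interest = $3,592.74; pay $535.08 → $3,057.66
Quarter 2: $3,057.66 +$49.60 interest = $3,107.26; pay $535.08 → $2,572.18
Quarter 3: $2,572.18 +$49.60 interest = $2,621.78; pay $535.08 → $2,086.70
Quarter 4: $2,086.70 +$49.60 interest = $2,136.30; pay $535.08 → $1,601.22
Quarter 5: $1,601.22 +$49.60 interest = $1,650.82; pay $535.08 → $1,115.74
Quarter 6: $1,115.74 +$49.60 interest = $1,165.34; pay $535.08 → $630.26
Quarter 7: $630.26 +$49.60 interest = $679.86; pay $535.08 → $144.78
Quarter 8: $144.78 +$49.60 interest = $194.38; pay $194.38 → $0.00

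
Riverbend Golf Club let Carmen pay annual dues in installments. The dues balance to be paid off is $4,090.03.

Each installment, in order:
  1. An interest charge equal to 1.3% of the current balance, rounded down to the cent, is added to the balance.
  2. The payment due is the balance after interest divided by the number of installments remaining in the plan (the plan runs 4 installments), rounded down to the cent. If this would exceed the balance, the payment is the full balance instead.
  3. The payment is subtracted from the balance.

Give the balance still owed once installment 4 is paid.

# | Opening | Interest | Payment | End bal
1 | $4,090.03 | $53.17 | $1,035.80 | $3,107.40
2 | $3,107.40 | $40.39 | $1,049.26 | $2,098.53
3 | $2,098.53 | $27.28 | $1,062.90 | $1,062.91
4 | $1,062.91 | $13.81 | $1,076.72 | $0.00

$0.00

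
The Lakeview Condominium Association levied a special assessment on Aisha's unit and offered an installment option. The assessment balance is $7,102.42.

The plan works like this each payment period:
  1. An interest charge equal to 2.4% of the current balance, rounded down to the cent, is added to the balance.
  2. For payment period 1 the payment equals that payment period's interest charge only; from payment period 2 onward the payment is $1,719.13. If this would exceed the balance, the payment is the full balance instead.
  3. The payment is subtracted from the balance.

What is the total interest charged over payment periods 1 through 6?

Payment period 1: $7,102.42 +$170.45 interest = $7,272.87; pay $170.45 → $7,102.42
Payment period 2: $7,102.42 +$170.45 interest = $7,272.87; pay $1,719.13 → $5,553.74
Payment period 3: $5,553.74 +$133.28 interest = $5,687.02; pay $1,719.13 → $3,967.89
Payment period 4: $3,967.89 +$95.22 interest = $4,063.11; pay $1,719.13 → $2,343.98
Payment period 5: $2,343.98 +$56.25 interest = $2,400.23; pay $1,719.13 → $681.10
Payment period 6: $681.10 +$16.34 interest = $697.44; pay $697.44 → $0.00
Total interest: $170.45 + $170.45 + $133.28 + $95.22 + $56.25 + $16.34 = $641.99

$641.99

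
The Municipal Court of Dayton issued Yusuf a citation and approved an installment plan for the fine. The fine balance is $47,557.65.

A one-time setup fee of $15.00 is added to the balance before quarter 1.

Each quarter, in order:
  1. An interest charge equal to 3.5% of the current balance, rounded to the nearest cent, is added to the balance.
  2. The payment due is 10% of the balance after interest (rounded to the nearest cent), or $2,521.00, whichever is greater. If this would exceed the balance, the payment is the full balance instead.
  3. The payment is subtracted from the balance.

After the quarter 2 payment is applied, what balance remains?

Quarter 1: $47,572.65 +$1,665.04 interest = $49,237.69; pay $4,923.77 → $44,313.92
Quarter 2: $44,313.92 +$1,550.99 interest = $45,864.91; pay $4,586.49 → $41,278.42

$41,278.42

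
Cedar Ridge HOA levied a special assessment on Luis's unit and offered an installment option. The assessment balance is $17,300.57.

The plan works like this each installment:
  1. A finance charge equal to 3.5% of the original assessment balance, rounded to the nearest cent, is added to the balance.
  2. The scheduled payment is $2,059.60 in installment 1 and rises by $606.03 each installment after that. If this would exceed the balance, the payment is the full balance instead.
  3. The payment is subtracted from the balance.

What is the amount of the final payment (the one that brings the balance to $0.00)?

$4,575.39

# | Opening | Interest | Payment | End bal
1 | $17,300.57 | $605.52 | $2,059.60 | $15,846.49
2 | $15,846.49 | $605.52 | $2,665.63 | $13,786.38
3 | $13,786.38 | $605.52 | $3,271.66 | $11,120.24
4 | $11,120.24 | $605.52 | $3,877.69 | $7,848.07
5 | $7,848.07 | $605.52 | $4,483.72 | $3,969.87
6 | $3,969.87 | $605.52 | $4,575.39 | $0.00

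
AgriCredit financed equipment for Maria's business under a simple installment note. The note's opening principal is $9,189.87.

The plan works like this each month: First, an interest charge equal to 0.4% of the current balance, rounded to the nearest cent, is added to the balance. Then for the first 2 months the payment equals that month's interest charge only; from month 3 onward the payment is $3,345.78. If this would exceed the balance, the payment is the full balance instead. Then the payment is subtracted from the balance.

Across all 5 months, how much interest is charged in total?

$144.03

Month 1: opening $9,189.87; interest $36.76 → $9,226.63; payment $36.76; balance $9,189.87
Month 2: opening $9,189.87; interest $36.76 → $9,226.63; payment $36.76; balance $9,189.87
Month 3: opening $9,189.87; interest $36.76 → $9,226.63; payment $3,345.78; balance $5,880.85
Month 4: opening $5,880.85; interest $23.52 → $5,904.37; payment $3,345.78; balance $2,558.59
Month 5: opening $2,558.59; interest $10.23 → $2,568.82; payment $2,568.82; balance $0.00
Total interest: $36.76 + $36.76 + $36.76 + $23.52 + $10.23 = $144.03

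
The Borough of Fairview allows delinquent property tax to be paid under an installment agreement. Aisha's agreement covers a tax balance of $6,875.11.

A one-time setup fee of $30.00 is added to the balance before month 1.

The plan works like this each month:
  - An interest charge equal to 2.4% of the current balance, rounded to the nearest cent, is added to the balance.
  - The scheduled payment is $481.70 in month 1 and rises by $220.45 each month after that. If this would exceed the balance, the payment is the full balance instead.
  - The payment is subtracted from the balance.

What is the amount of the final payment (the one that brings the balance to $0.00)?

$1,512.74

Month 1: $6,905.11 +$165.72 interest = $7,070.83; pay $481.70 → $6,589.13
Month 2: $6,589.13 +$158.14 interest = $6,747.27; pay $702.15 → $6,045.12
Month 3: $6,045.12 +$145.08 interest = $6,190.20; pay $922.60 → $5,267.60
Month 4: $5,267.60 +$126.42 interest = $5,394.02; pay $1,143.05 → $4,250.97
Month 5: $4,250.97 +$102.02 interest = $4,352.99; pay $1,363.50 → $2,989.49
Month 6: $2,989.49 +$71.75 interest = $3,061.24; pay $1,583.95 → $1,477.29
Month 7: $1,477.29 +$35.45 interest = $1,512.74; pay $1,512.74 → $0.00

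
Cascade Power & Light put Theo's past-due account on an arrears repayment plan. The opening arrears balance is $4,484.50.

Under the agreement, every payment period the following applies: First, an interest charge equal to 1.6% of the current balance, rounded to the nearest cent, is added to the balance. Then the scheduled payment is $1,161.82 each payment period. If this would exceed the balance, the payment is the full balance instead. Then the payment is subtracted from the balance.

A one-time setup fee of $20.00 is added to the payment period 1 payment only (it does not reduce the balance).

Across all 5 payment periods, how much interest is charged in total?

$181.54

# | Opening | Interest | Payment | Fee | End bal
1 | $4,484.50 | $71.75 | $1,161.82 | $20.00 | $3,394.43
2 | $3,394.43 | $54.31 | $1,161.82 | — | $2,286.92
3 | $2,286.92 | $36.59 | $1,161.82 | — | $1,161.69
4 | $1,161.69 | $18.59 | $1,161.82 | — | $18.46
5 | $18.46 | $0.30 | $18.76 | — | $0.00
Total interest: $71.75 + $54.31 + $36.59 + $18.59 + $0.30 = $181.54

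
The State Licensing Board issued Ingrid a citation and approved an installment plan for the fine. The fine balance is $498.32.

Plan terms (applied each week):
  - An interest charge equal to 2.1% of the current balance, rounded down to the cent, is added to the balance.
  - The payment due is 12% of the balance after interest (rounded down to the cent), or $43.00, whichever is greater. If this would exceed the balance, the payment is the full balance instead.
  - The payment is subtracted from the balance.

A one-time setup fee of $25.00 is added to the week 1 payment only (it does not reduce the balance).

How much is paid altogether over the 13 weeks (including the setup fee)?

Week 1: $498.32 +$10.46 interest = $508.78; pay $61.05 (+ $25.00 fee) → $447.73
Week 2: $447.73 +$9.40 interest = $457.13; pay $54.85 → $402.28
Week 3: $402.28 +$8.44 interest = $410.72; pay $49.28 → $361.44
Week 4: $361.44 +$7.59 interest = $369.03; pay $44.28 → $324.75
Week 5: $324.75 +$6.81 interest = $331.56; pay $43.00 → $288.56
Week 6: $288.56 +$6.05 interest = $294.61; pay $43.00 → $251.61
Week 7: $251.61 +$5.28 interest = $256.89; pay $43.00 → $213.89
Week 8: $213.89 +$4.49 interest = $218.38; pay $43.00 → $175.38
Week 9: $175.38 +$3.68 interest = $179.06; pay $43.00 → $136.06
Week 10: $136.06 +$2.85 interest = $138.91; pay $43.00 → $95.91
Week 11: $95.91 +$2.01 interest = $97.92; pay $43.00 → $54.92
Week 12: $54.92 +$1.15 interest = $56.07; pay $43.00 → $13.07
Week 13: $13.07 +$0.27 interest = $13.34; pay $13.34 → $0.00
Total paid: $591.80

$591.80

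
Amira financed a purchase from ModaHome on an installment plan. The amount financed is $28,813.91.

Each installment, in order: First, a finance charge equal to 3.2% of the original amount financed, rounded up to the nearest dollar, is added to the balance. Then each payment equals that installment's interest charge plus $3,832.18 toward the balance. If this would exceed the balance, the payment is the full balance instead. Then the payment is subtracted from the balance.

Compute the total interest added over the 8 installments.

Installment 1: $28,813.91 +$923.00 interest = $29,736.91; pay $4,755.18 → $24,981.73
Installment 2: $24,981.73 +$923.00 interest = $25,904.73; pay $4,755.18 → $21,149.55
Installment 3: $21,149.55 +$923.00 interest = $22,072.55; pay $4,755.18 → $17,317.37
Installment 4: $17,317.37 +$923.00 interest = $18,240.37; pay $4,755.18 → $13,485.19
Installment 5: $13,485.19 +$923.00 interest = $14,408.19; pay $4,755.18 → $9,653.01
Installment 6: $9,653.01 +$923.00 interest = $10,576.01; pay $4,755.18 → $5,820.83
Installment 7: $5,820.83 +$923.00 interest = $6,743.83; pay $4,755.18 → $1,988.65
Installment 8: $1,988.65 +$923.00 interest = $2,911.65; pay $2,911.65 → $0.00
Total interest: $923.00 + $923.00 + $923.00 + $923.00 + $923.00 + $923.00 + $923.00 + $923.00 = $7,384.00

$7,384.00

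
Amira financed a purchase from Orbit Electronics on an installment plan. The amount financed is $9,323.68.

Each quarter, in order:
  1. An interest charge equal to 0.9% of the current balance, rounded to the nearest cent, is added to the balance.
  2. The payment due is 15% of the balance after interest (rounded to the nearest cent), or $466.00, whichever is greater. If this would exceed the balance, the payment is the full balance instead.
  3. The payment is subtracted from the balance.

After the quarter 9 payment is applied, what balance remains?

$2,287.97

Quarter 1: $9,323.68 +$83.91 interest = $9,407.59; pay $1,411.14 → $7,996.45
Quarter 2: $7,996.45 +$71.97 interest = $8,068.42; pay $1,210.26 → $6,858.16
Quarter 3: $6,858.16 +$61.72 interest = $6,919.88; pay $1,037.98 → $5,881.90
Quarter 4: $5,881.90 +$52.94 interest = $5,934.84; pay $890.23 → $5,044.61
Quarter 5: $5,044.61 +$45.40 interest = $5,090.01; pay $763.50 → $4,326.51
Quarter 6: $4,326.51 +$38.94 interest = $4,365.45; pay $654.82 → $3,710.63
Quarter 7: $3,710.63 +$33.40 interest = $3,744.03; pay $561.60 → $3,182.43
Quarter 8: $3,182.43 +$28.64 interest = $3,211.07; pay $481.66 → $2,729.41
Quarter 9: $2,729.41 +$24.56 interest = $2,753.97; pay $466.00 → $2,287.97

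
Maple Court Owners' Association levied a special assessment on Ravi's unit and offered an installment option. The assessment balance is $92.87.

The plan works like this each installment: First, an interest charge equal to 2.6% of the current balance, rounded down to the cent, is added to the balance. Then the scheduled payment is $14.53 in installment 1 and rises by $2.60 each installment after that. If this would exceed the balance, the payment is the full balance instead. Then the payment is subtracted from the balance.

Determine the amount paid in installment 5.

Installment 1: $92.87 +$2.41 interest = $95.28; pay $14.53 → $80.75
Installment 2: $80.75 +$2.09 interest = $82.84; pay $17.13 → $65.71
Installment 3: $65.71 +$1.70 interest = $67.41; pay $19.73 → $47.68
Installment 4: $47.68 +$1.23 interest = $48.91; pay $22.33 → $26.58
Installment 5: $26.58 +$0.69 interest = $27.27; pay $24.93 → $2.34

$24.93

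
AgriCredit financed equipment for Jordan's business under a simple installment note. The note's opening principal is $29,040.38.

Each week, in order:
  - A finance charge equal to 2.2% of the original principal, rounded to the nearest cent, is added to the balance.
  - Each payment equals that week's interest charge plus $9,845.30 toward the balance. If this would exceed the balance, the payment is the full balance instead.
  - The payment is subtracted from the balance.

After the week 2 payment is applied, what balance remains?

$9,349.78

Week 1: $29,040.38 +$638.89 interest = $29,679.27; pay $10,484.19 → $19,195.08
Week 2: $19,195.08 +$638.89 interest = $19,833.97; pay $10,484.19 → $9,349.78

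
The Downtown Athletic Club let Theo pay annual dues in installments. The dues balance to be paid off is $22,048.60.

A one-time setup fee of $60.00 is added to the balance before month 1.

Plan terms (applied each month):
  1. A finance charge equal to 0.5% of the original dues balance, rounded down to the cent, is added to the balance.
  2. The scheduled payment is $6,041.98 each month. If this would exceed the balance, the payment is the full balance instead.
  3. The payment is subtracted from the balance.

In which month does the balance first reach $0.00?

Month 1: $22,108.60 +$110.24 interest = $22,218.84; pay $6,041.98 → $16,176.86
Month 2: $16,176.86 +$110.24 interest = $16,287.10; pay $6,041.98 → $10,245.12
Month 3: $10,245.12 +$110.24 interest = $10,355.36; pay $6,041.98 → $4,313.38
Month 4: $4,313.38 +$110.24 interest = $4,423.62; pay $4,423.62 → $0.00
Balance reaches $0.00 in month 4.

4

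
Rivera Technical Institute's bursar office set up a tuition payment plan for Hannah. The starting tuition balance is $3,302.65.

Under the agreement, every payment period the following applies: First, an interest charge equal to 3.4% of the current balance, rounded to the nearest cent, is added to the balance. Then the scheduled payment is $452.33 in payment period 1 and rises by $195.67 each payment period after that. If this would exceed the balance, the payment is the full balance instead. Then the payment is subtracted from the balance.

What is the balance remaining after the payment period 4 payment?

$670.68

# | Opening | Interest | Payment | End bal
1 | $3,302.65 | $112.29 | $452.33 | $2,962.61
2 | $2,962.61 | $100.73 | $648.00 | $2,415.34
3 | $2,415.34 | $82.12 | $843.67 | $1,653.79
4 | $1,653.79 | $56.23 | $1,039.34 | $670.68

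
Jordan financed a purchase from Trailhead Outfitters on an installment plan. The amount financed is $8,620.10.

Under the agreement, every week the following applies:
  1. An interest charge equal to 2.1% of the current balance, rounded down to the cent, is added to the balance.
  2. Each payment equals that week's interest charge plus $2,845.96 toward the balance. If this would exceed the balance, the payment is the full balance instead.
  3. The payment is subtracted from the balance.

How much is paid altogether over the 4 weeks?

Week 1: $8,620.10 +$181.02 interest = $8,801.12; pay $3,026.98 → $5,774.14
Week 2: $5,774.14 +$121.25 interest = $5,895.39; pay $2,967.21 → $2,928.18
Week 3: $2,928.18 +$61.49 interest = $2,989.67; pay $2,907.45 → $82.22
Week 4: $82.22 +$1.72 interest = $83.94; pay $83.94 → $0.00
Total paid: $8,985.58

$8,985.58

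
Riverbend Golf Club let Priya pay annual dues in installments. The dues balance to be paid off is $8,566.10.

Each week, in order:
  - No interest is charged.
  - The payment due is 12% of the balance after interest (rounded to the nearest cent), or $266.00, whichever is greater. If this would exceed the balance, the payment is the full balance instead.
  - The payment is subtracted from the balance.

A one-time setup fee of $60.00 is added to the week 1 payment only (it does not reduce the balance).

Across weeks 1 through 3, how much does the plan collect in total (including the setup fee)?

# | Opening | Payment | Fee | End bal
1 | $8,566.10 | $1,027.93 | $60.00 | $7,538.17
2 | $7,538.17 | $904.58 | — | $6,633.59
3 | $6,633.59 | $796.03 | — | $5,837.56
Total paid: $2,788.54

$2,788.54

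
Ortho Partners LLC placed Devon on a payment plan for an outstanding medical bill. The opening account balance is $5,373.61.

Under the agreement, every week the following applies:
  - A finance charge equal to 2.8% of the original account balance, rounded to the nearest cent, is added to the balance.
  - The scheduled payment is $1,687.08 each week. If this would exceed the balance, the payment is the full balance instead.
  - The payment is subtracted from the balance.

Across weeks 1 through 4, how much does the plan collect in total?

Week 1: $5,373.61 +$150.46 interest = $5,524.07; pay $1,687.08 → $3,836.99
Week 2: $3,836.99 +$150.46 interest = $3,987.45; pay $1,687.08 → $2,300.37
Week 3: $2,300.37 +$150.46 interest = $2,450.83; pay $1,687.08 → $763.75
Week 4: $763.75 +$150.46 interest = $914.21; pay $914.21 → $0.00
Total paid: $5,975.45

$5,975.45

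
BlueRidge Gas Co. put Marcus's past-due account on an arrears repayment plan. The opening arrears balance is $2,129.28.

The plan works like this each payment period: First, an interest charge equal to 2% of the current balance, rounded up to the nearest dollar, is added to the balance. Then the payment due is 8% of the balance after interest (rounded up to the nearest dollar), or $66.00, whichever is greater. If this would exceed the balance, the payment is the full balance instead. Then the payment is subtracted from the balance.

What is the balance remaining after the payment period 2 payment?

$1,874.28

# | Opening | Interest | Payment | End bal
1 | $2,129.28 | $43.00 | $174.00 | $1,998.28
2 | $1,998.28 | $40.00 | $164.00 | $1,874.28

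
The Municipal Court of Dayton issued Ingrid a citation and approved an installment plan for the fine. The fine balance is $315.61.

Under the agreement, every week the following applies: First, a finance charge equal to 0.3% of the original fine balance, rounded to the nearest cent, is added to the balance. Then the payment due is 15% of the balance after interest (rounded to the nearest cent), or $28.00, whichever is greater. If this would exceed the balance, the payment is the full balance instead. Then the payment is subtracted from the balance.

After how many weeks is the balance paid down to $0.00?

Week 1: $315.61 +$0.95 interest = $316.56; pay $47.48 → $269.08
Week 2: $269.08 +$0.95 interest = $270.03; pay $40.50 → $229.53
Week 3: $229.53 +$0.95 interest = $230.48; pay $34.57 → $195.91
Week 4: $195.91 +$0.95 interest = $196.86; pay $29.53 → $167.33
Week 5: $167.33 +$0.95 interest = $168.28; pay $28.00 → $140.28
Week 6: $140.28 +$0.95 interest = $141.23; pay $28.00 → $113.23
Week 7: $113.23 +$0.95 interest = $114.18; pay $28.00 → $86.18
Week 8: $86.18 +$0.95 interest = $87.13; pay $28.00 → $59.13
Week 9: $59.13 +$0.95 interest = $60.08; pay $28.00 → $32.08
Week 10: $32.08 +$0.95 interest = $33.03; pay $28.00 → $5.03
Week 11: $5.03 +$0.95 interest = $5.98; pay $5.98 → $0.00
Balance reaches $0.00 in week 11.

11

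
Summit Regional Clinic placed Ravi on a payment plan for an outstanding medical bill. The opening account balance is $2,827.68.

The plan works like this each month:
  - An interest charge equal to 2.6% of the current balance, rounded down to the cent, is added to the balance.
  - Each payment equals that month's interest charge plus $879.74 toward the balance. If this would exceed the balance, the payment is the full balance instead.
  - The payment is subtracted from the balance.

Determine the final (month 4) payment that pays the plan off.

Month 1: $2,827.68 +$73.51 interest = $2,901.19; pay $953.25 → $1,947.94
Month 2: $1,947.94 +$50.64 interest = $1,998.58; pay $930.38 → $1,068.20
Month 3: $1,068.20 +$27.77 interest = $1,095.97; pay $907.51 → $188.46
Month 4: $188.46 +$4.89 interest = $193.35; pay $193.35 → $0.00

$193.35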